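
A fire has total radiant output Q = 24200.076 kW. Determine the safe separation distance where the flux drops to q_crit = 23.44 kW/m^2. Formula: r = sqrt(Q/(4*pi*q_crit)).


4*pi*q_crit = 294.56
Q/(4*pi*q_crit) = 82.158
r = sqrt(82.158) = 9.0641 m

9.0641 m


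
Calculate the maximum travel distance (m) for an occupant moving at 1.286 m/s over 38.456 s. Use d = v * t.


d = 1.286 * 38.456 = 49.454 m

49.454 m


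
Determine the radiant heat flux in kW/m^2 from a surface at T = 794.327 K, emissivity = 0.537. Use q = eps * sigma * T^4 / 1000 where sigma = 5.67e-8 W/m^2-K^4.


T^4 = 3.9810e+11
q = 0.537 * 5.67e-8 * 3.9810e+11 / 1000 = 12.121 kW/m^2

12.121 kW/m^2


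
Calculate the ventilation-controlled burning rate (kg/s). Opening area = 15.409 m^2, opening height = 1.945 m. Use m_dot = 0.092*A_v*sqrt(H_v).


sqrt(H_v) = 1.3946
m_dot = 0.092 * 15.409 * 1.3946 = 1.9771 kg/s

1.9771 kg/s


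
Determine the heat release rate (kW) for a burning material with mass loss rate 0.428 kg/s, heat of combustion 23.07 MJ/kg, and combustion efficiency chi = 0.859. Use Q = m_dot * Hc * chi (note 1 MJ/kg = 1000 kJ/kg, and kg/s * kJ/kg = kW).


Hc = 23.07 MJ/kg = 23.07 * 1000 kJ/kg = 23070 kJ/kg
Q = 0.428 kg/s * 23070 kJ/kg * 0.859 = 8481.7 kW

8481.7 kW


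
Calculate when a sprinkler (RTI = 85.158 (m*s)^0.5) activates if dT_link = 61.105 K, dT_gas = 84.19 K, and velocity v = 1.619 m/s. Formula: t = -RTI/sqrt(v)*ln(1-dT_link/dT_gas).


dT_link/dT_gas = 0.72580
ln(1 - 0.72580) = -1.2939
t = -85.158 / sqrt(1.619) * -1.2939 = 86.597 s

86.597 s


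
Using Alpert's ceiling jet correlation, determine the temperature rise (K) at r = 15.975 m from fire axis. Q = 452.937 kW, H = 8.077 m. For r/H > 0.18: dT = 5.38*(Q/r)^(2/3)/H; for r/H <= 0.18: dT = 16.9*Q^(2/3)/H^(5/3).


r/H = 15.975 / 8.077 = 1.9778
r/H > 0.18, so dT = 5.38*(Q/r)^(2/3)/H
Q/r = 28.353
(Q/r)^(2/3) = 9.2982
dT = 5.38 * 9.2982 / 8.077 = 6.1934 K

6.1934 K


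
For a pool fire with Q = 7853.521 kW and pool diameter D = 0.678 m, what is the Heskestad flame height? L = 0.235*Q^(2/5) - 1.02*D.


Q^(2/5) = 36.143
0.235 * Q^(2/5) = 8.4936
1.02 * D = 0.69156
L = 7.8021 m

7.8021 m


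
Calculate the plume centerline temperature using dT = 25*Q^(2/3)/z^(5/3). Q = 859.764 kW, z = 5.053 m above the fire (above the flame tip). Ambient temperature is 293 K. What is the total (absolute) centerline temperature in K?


Q^(2/3) = 90.418
z^(5/3) = 14.879
dT = 25 * 90.418 / 14.879 = 151.92 K
T = 293 + 151.92 = 444.92 K

444.92 K


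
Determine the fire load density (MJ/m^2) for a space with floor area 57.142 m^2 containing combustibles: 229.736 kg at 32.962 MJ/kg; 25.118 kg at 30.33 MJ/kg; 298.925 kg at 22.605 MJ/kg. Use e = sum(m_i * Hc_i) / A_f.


Total energy = 229.736*32.962 + 25.118*30.33 + 298.925*22.605
= 7572.558 + 761.8289 + 6757.200
= 15091.59 MJ
e = 15091.59 / 57.142 = 264.11 MJ/m^2

264.11 MJ/m^2


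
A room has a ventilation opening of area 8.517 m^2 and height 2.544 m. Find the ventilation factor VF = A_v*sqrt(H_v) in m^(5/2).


sqrt(H_v) = 1.5950
VF = 8.517 * 1.5950 = 13.585 m^(5/2)

13.585 m^(5/2)


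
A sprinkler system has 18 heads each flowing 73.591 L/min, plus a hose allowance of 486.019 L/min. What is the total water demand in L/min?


Sprinkler demand = 18 * 73.591 = 1324.638 L/min
Total = 1324.638 + 486.019 = 1810.657 L/min

1810.657 L/min


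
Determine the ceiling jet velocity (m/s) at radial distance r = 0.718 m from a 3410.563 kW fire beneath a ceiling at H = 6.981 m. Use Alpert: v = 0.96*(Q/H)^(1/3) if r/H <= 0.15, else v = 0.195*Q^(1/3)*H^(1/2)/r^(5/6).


r/H = 0.718 / 6.981 = 0.10285
r/H <= 0.15, so v = 0.96*(Q/H)^(1/3)
Q/H = 488.55
(Q/H)^(1/3) = 7.8759
v = 0.96 * 7.8759 = 7.5609 m/s

7.5609 m/s


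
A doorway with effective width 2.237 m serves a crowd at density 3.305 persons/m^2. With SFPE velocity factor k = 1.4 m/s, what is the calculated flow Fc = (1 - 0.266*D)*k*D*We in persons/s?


1 - 0.266*D = 1 - 0.266*3.305 = 0.12087
Fs = 0.12087 * 1.4 * 3.305 = 0.55927 persons/(s*m)
Fc = 0.55927 * 2.237 = 1.2511 persons/s

1.2511 persons/s


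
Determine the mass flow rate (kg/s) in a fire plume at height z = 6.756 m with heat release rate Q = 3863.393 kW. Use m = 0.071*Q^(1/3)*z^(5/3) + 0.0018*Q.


Q^(1/3) = 15.691
z^(5/3) = 24.144
First term = 0.071 * 15.691 * 24.144 = 26.899
Second term = 0.0018 * 3863.393 = 6.9541
m = 33.853 kg/s

33.853 kg/s


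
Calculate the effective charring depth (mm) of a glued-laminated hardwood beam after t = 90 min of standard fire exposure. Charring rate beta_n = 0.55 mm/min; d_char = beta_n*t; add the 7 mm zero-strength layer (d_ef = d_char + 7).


d_char = 0.55 * 90 = 49.5 mm
d_ef = 49.5 + 1.0*7 = 56.5 mm

56.5 mm


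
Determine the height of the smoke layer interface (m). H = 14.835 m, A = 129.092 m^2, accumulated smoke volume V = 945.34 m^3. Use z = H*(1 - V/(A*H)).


V/(A*H) = 0.49363
1 - 0.49363 = 0.50637
z = 14.835 * 0.50637 = 7.5120 m

7.5120 m


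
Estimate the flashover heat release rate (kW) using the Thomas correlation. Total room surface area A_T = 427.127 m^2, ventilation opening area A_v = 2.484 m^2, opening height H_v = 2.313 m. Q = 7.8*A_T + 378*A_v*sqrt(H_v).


7.8*A_T = 3331.6
sqrt(H_v) = 1.5209
378*A_v*sqrt(H_v) = 1428.0
Q = 3331.6 + 1428.0 = 4759.6 kW

4759.6 kW


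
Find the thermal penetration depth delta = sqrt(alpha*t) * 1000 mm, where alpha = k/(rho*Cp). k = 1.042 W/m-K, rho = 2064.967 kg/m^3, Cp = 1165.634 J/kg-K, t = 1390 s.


alpha = 1.042 / (2064.967 * 1165.634) = 4.3290e-07 m^2/s
alpha * t = 0.00060174
delta = sqrt(0.00060174) * 1000 = 24.530 mm

24.530 mm


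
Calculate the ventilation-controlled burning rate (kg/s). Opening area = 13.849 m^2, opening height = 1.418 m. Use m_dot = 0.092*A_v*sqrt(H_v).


sqrt(H_v) = 1.1908
m_dot = 0.092 * 13.849 * 1.1908 = 1.5172 kg/s

1.5172 kg/s


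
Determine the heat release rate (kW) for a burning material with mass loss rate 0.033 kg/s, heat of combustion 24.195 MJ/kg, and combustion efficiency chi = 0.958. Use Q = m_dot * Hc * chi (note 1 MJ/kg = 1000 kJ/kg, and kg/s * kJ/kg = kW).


Hc = 24.195 MJ/kg = 24.195 * 1000 kJ/kg = 24195 kJ/kg
Q = 0.033 kg/s * 24195 kJ/kg * 0.958 = 764.90 kW

764.90 kW


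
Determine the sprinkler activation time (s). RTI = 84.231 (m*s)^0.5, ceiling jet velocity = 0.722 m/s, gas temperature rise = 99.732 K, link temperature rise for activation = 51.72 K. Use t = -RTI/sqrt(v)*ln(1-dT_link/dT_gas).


dT_link/dT_gas = 0.51859
ln(1 - 0.51859) = -0.73104
t = -84.231 / sqrt(0.722) * -0.73104 = 72.467 s

72.467 s


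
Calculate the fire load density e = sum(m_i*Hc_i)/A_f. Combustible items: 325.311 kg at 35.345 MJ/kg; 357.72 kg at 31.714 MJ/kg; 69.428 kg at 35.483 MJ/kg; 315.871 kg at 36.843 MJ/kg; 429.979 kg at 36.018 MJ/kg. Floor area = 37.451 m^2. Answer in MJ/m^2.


Total energy = 325.311*35.345 + 357.72*31.714 + 69.428*35.483 + 315.871*36.843 + 429.979*36.018
= 11498.12 + 11344.73 + 2463.514 + 11637.64 + 15486.98
= 52430.98 MJ
e = 52430.98 / 37.451 = 1400.0 MJ/m^2

1400.0 MJ/m^2


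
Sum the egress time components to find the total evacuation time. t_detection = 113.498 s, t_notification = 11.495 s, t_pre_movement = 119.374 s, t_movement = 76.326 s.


Total = 113.498 + 11.495 + 119.374 + 76.326 = 320.693 s

320.693 s


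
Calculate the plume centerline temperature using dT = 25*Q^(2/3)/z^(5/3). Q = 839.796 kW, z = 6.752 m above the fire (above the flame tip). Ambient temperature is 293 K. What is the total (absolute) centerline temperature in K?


Q^(2/3) = 89.012
z^(5/3) = 24.121
dT = 25 * 89.012 / 24.121 = 92.258 K
T = 293 + 92.258 = 385.26 K

385.26 K


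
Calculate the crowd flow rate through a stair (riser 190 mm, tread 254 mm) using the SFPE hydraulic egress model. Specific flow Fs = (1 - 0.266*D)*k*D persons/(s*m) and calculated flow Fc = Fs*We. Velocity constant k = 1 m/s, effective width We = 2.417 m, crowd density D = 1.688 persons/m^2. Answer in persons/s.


1 - 0.266*D = 1 - 0.266*1.688 = 0.55099
Fs = 0.55099 * 1 * 1.688 = 0.93007 persons/(s*m)
Fc = 0.93007 * 2.417 = 2.2480 persons/s

2.2480 persons/s


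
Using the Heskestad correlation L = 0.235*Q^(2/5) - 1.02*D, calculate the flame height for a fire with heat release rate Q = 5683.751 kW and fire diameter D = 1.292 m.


Q^(2/5) = 31.758
0.235 * Q^(2/5) = 7.4631
1.02 * D = 1.3178
L = 6.1453 m

6.1453 m


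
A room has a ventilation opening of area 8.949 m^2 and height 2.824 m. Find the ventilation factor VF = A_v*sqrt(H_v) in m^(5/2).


sqrt(H_v) = 1.6805
VF = 8.949 * 1.6805 = 15.039 m^(5/2)

15.039 m^(5/2)


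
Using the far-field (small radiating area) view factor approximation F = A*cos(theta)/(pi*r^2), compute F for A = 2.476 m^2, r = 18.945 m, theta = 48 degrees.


cos(48 deg) = 0.66913
pi*r^2 = 1127.6
F = 2.476 * 0.66913 / 1127.6 = 0.0014693

0.0014693


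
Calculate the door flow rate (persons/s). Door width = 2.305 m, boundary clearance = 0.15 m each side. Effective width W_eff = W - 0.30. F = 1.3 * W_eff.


W_eff = 2.305 - 0.30 = 2.005 m
F = 1.3 * 2.005 = 2.6065 persons/s

2.6065 persons/s


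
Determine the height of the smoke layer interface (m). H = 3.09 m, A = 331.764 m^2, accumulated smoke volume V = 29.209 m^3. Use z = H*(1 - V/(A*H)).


V/(A*H) = 0.028492
1 - 0.028492 = 0.97151
z = 3.09 * 0.97151 = 3.0020 m

3.0020 m


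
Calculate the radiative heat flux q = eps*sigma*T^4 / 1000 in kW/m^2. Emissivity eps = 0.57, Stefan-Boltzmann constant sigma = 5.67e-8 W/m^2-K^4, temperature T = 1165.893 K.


T^4 = 1.8477e+12
q = 0.57 * 5.67e-8 * 1.8477e+12 / 1000 = 59.716 kW/m^2

59.716 kW/m^2


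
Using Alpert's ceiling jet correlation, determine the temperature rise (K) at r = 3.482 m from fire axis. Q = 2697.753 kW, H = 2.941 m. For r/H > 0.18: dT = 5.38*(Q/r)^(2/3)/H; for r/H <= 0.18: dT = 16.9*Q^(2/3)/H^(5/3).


r/H = 3.482 / 2.941 = 1.1840
r/H > 0.18, so dT = 5.38*(Q/r)^(2/3)/H
Q/r = 774.77
(Q/r)^(2/3) = 84.356
dT = 5.38 * 84.356 / 2.941 = 154.31 K

154.31 K


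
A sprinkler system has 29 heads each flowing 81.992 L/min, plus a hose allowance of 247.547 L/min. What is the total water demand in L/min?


Sprinkler demand = 29 * 81.992 = 2377.768 L/min
Total = 2377.768 + 247.547 = 2625.315 L/min

2625.315 L/min


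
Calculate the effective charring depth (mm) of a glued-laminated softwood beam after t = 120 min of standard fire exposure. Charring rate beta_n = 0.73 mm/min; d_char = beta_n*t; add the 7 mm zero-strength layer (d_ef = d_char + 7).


d_char = 0.73 * 120 = 87.6 mm
d_ef = 87.6 + 1.0*7 = 94.6 mm

94.6 mm


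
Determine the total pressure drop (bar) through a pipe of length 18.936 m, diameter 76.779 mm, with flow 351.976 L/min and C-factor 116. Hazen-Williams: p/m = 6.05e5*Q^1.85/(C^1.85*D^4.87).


Q^1.85 = 51410
C^1.85 = 6595.5
D^4.87 = 1.5175e+09
p/m = 0.0031076 bar/m
p_total = 0.0031076 * 18.936 = 0.058846 bar

0.058846 bar


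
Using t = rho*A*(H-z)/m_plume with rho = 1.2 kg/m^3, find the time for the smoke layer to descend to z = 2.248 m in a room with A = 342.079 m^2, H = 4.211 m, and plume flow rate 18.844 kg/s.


H - z = 1.963 m
t = 1.2 * 342.079 * 1.963 / 18.844 = 42.762 s

42.762 s


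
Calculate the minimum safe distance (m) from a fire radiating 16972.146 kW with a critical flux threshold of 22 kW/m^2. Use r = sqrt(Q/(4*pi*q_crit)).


4*pi*q_crit = 276.46
Q/(4*pi*q_crit) = 61.391
r = sqrt(61.391) = 7.8352 m

7.8352 m


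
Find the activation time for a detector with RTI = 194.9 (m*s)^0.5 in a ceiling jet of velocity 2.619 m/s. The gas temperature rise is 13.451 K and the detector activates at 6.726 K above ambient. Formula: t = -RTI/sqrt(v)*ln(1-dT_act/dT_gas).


dT_act/dT_gas = 0.50004
ln(1 - 0.50004) = -0.69322
t = -194.9 / sqrt(2.619) * -0.69322 = 83.486 s

83.486 s


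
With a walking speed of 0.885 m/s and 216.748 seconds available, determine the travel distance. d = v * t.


d = 0.885 * 216.748 = 191.82 m

191.82 m


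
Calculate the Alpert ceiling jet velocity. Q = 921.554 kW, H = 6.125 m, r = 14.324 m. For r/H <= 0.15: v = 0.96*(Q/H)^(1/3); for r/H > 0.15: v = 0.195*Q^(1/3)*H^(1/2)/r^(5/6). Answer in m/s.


r/H = 14.324 / 6.125 = 2.3386
r/H > 0.15, so v = 0.195*Q^(1/3)*H^(1/2)/r^(5/6)
Q^(1/3) = 9.7314
H^(1/2) = 2.4749
r^(5/6) = 9.1915
v = 0.195 * 9.7314 * 2.4749 / 9.1915 = 0.51095 m/s

0.51095 m/s


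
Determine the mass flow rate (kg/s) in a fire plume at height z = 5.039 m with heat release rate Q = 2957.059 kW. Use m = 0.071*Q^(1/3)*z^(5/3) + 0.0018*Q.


Q^(1/3) = 14.353
z^(5/3) = 14.811
First term = 0.071 * 14.353 * 14.811 = 15.093
Second term = 0.0018 * 2957.059 = 5.3227
m = 20.416 kg/s

20.416 kg/s


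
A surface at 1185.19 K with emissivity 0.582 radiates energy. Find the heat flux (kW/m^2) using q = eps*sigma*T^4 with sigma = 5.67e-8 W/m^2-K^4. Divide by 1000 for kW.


T^4 = 1.9731e+12
q = 0.582 * 5.67e-8 * 1.9731e+12 / 1000 = 65.112 kW/m^2

65.112 kW/m^2


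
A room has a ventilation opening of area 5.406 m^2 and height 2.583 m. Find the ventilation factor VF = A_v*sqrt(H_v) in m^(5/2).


sqrt(H_v) = 1.6072
VF = 5.406 * 1.6072 = 8.6884 m^(5/2)

8.6884 m^(5/2)


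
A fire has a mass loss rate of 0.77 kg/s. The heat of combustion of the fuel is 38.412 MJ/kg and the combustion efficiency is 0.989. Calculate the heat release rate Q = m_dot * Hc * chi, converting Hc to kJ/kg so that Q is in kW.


Hc = 38.412 MJ/kg = 38.412 * 1000 kJ/kg = 38412 kJ/kg
Q = 0.77 kg/s * 38412 kJ/kg * 0.989 = 29252 kW

29252 kW


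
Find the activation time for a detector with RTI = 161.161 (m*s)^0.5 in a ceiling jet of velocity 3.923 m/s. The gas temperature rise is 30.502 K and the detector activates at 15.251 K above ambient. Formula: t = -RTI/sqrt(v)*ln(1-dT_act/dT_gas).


dT_act/dT_gas = 0.5
ln(1 - 0.5) = -0.69315
t = -161.161 / sqrt(3.923) * -0.69315 = 56.400 s

56.400 s


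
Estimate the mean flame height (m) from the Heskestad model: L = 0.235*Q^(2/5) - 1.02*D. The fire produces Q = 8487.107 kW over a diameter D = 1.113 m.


Q^(2/5) = 37.282
0.235 * Q^(2/5) = 8.7614
1.02 * D = 1.1353
L = 7.6261 m

7.6261 m


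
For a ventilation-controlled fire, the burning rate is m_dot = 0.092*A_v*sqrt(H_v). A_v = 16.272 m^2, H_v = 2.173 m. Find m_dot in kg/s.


sqrt(H_v) = 1.4741
m_dot = 0.092 * 16.272 * 1.4741 = 2.2068 kg/s

2.2068 kg/s


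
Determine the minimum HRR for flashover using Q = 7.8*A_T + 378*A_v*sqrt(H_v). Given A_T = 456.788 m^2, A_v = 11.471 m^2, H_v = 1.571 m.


7.8*A_T = 3562.9
sqrt(H_v) = 1.2534
378*A_v*sqrt(H_v) = 5434.8
Q = 3562.9 + 5434.8 = 8997.7 kW

8997.7 kW


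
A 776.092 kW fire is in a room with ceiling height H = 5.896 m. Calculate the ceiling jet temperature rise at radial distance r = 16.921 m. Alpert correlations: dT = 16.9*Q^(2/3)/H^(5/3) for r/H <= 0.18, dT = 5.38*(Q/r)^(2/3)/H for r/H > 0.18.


r/H = 16.921 / 5.896 = 2.8699
r/H > 0.18, so dT = 5.38*(Q/r)^(2/3)/H
Q/r = 45.866
(Q/r)^(2/3) = 12.813
dT = 5.38 * 12.813 / 5.896 = 11.692 K

11.692 K


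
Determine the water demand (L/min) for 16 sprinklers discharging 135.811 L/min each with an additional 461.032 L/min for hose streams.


Sprinkler demand = 16 * 135.811 = 2172.976 L/min
Total = 2172.976 + 461.032 = 2634.008 L/min

2634.008 L/min


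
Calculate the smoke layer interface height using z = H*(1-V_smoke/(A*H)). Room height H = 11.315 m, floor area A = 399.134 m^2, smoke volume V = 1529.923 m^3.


V/(A*H) = 0.33876
1 - 0.33876 = 0.66124
z = 11.315 * 0.66124 = 7.4819 m

7.4819 m


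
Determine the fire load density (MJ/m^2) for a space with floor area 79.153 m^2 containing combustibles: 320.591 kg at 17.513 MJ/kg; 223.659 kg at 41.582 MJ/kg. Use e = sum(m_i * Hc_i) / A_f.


Total energy = 320.591*17.513 + 223.659*41.582
= 5614.510 + 9300.189
= 14914.70 MJ
e = 14914.70 / 79.153 = 188.43 MJ/m^2

188.43 MJ/m^2


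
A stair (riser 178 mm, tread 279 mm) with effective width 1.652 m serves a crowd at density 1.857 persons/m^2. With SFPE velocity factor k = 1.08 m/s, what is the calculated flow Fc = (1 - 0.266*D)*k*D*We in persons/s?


1 - 0.266*D = 1 - 0.266*1.857 = 0.50604
Fs = 0.50604 * 1.08 * 1.857 = 1.0149 persons/(s*m)
Fc = 1.0149 * 1.652 = 1.6766 persons/s

1.6766 persons/s


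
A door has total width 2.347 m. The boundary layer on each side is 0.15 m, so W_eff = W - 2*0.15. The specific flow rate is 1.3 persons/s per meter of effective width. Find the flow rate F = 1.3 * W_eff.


W_eff = 2.347 - 0.30 = 2.047 m
F = 1.3 * 2.047 = 2.6611 persons/s

2.6611 persons/s


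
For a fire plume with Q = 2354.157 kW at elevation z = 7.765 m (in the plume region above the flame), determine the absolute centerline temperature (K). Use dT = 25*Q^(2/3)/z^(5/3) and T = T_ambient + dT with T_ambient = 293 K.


Q^(2/3) = 176.97
z^(5/3) = 30.449
dT = 25 * 176.97 / 30.449 = 145.30 K
T = 293 + 145.30 = 438.30 K

438.30 K


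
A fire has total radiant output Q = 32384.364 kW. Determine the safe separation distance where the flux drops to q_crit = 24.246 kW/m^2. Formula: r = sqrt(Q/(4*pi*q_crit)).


4*pi*q_crit = 304.68
Q/(4*pi*q_crit) = 106.29
r = sqrt(106.29) = 10.310 m

10.310 m


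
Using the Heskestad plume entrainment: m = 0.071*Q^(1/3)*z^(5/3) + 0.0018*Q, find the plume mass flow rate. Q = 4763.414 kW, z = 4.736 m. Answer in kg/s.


Q^(1/3) = 16.826
z^(5/3) = 13.356
First term = 0.071 * 16.826 * 13.356 = 15.956
Second term = 0.0018 * 4763.414 = 8.5741
m = 24.530 kg/s

24.530 kg/s


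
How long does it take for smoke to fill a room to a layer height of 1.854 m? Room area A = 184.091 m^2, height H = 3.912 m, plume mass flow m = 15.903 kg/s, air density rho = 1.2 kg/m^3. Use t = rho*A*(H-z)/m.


H - z = 2.058 m
t = 1.2 * 184.091 * 2.058 / 15.903 = 28.588 s

28.588 s


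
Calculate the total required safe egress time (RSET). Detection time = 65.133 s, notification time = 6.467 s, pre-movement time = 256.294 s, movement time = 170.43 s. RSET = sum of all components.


Total = 65.133 + 6.467 + 256.294 + 170.43 = 498.324 s

498.324 s


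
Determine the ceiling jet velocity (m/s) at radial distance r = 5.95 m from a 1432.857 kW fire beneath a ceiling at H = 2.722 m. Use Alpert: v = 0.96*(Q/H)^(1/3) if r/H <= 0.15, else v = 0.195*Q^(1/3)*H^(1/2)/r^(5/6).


r/H = 5.95 / 2.722 = 2.1859
r/H > 0.15, so v = 0.195*Q^(1/3)*H^(1/2)/r^(5/6)
Q^(1/3) = 11.274
H^(1/2) = 1.6498
r^(5/6) = 4.4201
v = 0.195 * 11.274 * 1.6498 / 4.4201 = 0.82057 m/s

0.82057 m/s


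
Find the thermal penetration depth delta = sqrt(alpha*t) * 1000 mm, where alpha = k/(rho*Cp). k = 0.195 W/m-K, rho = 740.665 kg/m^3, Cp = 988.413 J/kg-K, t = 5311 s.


alpha = 0.195 / (740.665 * 988.413) = 2.6636e-07 m^2/s
alpha * t = 0.0014147
delta = sqrt(0.0014147) * 1000 = 37.612 mm

37.612 mm


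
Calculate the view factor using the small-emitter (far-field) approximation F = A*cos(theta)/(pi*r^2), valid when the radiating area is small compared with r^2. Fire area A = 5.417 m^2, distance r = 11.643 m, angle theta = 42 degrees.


cos(42 deg) = 0.74314
pi*r^2 = 425.87
F = 5.417 * 0.74314 / 425.87 = 0.0094526

0.0094526


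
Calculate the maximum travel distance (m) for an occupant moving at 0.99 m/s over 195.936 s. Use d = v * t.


d = 0.99 * 195.936 = 193.98 m

193.98 m


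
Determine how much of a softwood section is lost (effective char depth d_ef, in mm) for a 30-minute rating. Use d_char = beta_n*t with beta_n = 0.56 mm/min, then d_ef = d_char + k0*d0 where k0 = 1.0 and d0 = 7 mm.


d_char = 0.56 * 30 = 16.8 mm
d_ef = 16.8 + 1.0*7 = 23.8 mm

23.8 mm


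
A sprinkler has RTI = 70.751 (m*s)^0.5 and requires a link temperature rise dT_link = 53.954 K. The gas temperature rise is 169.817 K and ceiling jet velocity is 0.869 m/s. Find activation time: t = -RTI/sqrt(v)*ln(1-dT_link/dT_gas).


dT_link/dT_gas = 0.31772
ln(1 - 0.31772) = -0.38231
t = -70.751 / sqrt(0.869) * -0.38231 = 29.016 s

29.016 s


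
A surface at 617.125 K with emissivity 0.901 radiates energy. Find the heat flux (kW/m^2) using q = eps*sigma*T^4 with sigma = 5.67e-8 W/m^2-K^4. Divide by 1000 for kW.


T^4 = 1.4504e+11
q = 0.901 * 5.67e-8 * 1.4504e+11 / 1000 = 7.4097 kW/m^2

7.4097 kW/m^2


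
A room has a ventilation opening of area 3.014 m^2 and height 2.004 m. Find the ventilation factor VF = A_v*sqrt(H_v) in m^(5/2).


sqrt(H_v) = 1.4156
VF = 3.014 * 1.4156 = 4.2667 m^(5/2)

4.2667 m^(5/2)


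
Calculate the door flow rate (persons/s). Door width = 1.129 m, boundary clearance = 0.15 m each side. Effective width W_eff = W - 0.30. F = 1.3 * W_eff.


W_eff = 1.129 - 0.30 = 0.829 m
F = 1.3 * 0.829 = 1.0777 persons/s

1.0777 persons/s


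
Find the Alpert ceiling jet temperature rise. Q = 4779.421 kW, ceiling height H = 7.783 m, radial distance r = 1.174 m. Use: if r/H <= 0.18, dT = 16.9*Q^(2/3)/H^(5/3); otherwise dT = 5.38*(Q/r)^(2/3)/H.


r/H = 1.174 / 7.783 = 0.15084
r/H <= 0.18, so dT = 16.9*Q^(2/3)/H^(5/3)
Q^(2/3) = 283.74
H^(5/3) = 30.566
dT = 16.9 * 283.74 / 30.566 = 156.88 K

156.88 K


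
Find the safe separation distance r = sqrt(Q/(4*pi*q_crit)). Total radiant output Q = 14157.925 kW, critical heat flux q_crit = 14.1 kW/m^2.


4*pi*q_crit = 177.19
Q/(4*pi*q_crit) = 79.904
r = sqrt(79.904) = 8.9389 m

8.9389 m


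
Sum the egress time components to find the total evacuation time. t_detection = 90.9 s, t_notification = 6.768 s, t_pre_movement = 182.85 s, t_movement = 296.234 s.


Total = 90.9 + 6.768 + 182.85 + 296.234 = 576.752 s

576.752 s


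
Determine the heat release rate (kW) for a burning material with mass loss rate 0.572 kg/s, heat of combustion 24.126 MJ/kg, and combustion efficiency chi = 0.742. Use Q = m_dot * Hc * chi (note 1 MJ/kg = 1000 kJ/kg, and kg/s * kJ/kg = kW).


Hc = 24.126 MJ/kg = 24.126 * 1000 kJ/kg = 24126 kJ/kg
Q = 0.572 kg/s * 24126 kJ/kg * 0.742 = 10240 kW

10240 kW


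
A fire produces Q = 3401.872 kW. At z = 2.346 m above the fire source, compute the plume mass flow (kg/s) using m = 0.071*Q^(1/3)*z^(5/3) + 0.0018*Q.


Q^(1/3) = 15.040
z^(5/3) = 4.1420
First term = 0.071 * 15.040 * 4.1420 = 4.4229
Second term = 0.0018 * 3401.872 = 6.1234
m = 10.546 kg/s

10.546 kg/s


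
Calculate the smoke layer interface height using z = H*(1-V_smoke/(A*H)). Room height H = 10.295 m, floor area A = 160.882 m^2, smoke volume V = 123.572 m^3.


V/(A*H) = 0.074608
1 - 0.074608 = 0.92539
z = 10.295 * 0.92539 = 9.5269 m

9.5269 m


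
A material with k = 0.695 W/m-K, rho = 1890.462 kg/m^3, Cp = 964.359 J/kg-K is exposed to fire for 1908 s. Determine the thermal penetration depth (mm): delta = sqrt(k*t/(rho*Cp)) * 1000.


alpha = 0.695 / (1890.462 * 964.359) = 3.8122e-07 m^2/s
alpha * t = 0.00072737
delta = sqrt(0.00072737) * 1000 = 26.970 mm

26.970 mm


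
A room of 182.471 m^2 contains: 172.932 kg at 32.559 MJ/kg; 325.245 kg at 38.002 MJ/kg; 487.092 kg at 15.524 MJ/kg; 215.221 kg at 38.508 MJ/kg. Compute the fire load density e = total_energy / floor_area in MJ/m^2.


Total energy = 172.932*32.559 + 325.245*38.002 + 487.092*15.524 + 215.221*38.508
= 5630.493 + 12359.96 + 7561.616 + 8287.730
= 33839.80 MJ
e = 33839.80 / 182.471 = 185.45 MJ/m^2

185.45 MJ/m^2


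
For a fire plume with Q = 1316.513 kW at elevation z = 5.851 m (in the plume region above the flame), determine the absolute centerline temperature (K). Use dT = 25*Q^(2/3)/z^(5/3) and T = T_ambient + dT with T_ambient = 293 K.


Q^(2/3) = 120.12
z^(5/3) = 18.998
dT = 25 * 120.12 / 18.998 = 158.07 K
T = 293 + 158.07 = 451.07 K

451.07 K


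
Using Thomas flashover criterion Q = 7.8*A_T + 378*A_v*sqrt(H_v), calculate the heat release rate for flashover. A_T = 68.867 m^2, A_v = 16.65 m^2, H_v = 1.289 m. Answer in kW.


7.8*A_T = 537.16
sqrt(H_v) = 1.1353
378*A_v*sqrt(H_v) = 7145.5
Q = 537.16 + 7145.5 = 7682.7 kW

7682.7 kW


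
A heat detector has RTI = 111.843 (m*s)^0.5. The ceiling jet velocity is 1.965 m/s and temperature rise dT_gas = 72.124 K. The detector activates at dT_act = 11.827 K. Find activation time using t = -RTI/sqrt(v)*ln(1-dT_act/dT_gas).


dT_act/dT_gas = 0.16398
ln(1 - 0.16398) = -0.17910
t = -111.843 / sqrt(1.965) * -0.17910 = 14.290 s

14.290 s


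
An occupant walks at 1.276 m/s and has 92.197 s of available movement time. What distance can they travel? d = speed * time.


d = 1.276 * 92.197 = 117.64 m

117.64 m


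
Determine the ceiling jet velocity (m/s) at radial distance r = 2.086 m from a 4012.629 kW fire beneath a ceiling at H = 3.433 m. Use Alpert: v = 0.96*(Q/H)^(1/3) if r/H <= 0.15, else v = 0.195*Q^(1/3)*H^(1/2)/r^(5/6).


r/H = 2.086 / 3.433 = 0.60763
r/H > 0.15, so v = 0.195*Q^(1/3)*H^(1/2)/r^(5/6)
Q^(1/3) = 15.891
H^(1/2) = 1.8528
r^(5/6) = 1.8454
v = 0.195 * 15.891 * 1.8528 / 1.8454 = 3.1111 m/s

3.1111 m/s


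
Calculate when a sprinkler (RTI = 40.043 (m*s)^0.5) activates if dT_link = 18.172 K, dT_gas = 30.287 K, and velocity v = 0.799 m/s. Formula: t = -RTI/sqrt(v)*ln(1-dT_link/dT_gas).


dT_link/dT_gas = 0.59999
ln(1 - 0.59999) = -0.91627
t = -40.043 / sqrt(0.799) * -0.91627 = 41.047 s

41.047 s


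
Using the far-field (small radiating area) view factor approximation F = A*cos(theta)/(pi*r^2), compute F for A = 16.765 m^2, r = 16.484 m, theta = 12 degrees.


cos(12 deg) = 0.97815
pi*r^2 = 853.64
F = 16.765 * 0.97815 / 853.64 = 0.019210

0.019210


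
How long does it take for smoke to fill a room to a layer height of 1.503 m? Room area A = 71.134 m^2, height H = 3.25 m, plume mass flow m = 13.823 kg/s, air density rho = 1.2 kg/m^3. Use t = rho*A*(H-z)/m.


H - z = 1.747 m
t = 1.2 * 71.134 * 1.747 / 13.823 = 10.788 s

10.788 s


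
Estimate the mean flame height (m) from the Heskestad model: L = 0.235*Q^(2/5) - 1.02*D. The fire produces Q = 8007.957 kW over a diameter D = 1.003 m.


Q^(2/5) = 36.426
0.235 * Q^(2/5) = 8.5601
1.02 * D = 1.0231
L = 7.5370 m

7.5370 m


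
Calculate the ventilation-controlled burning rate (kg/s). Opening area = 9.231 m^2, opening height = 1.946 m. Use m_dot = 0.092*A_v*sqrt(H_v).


sqrt(H_v) = 1.3950
m_dot = 0.092 * 9.231 * 1.3950 = 1.1847 kg/s

1.1847 kg/s


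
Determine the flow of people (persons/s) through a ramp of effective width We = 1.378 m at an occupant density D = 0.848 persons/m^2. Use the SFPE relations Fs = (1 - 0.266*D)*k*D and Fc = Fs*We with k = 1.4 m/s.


1 - 0.266*D = 1 - 0.266*0.848 = 0.77443
Fs = 0.77443 * 1.4 * 0.848 = 0.91941 persons/(s*m)
Fc = 0.91941 * 1.378 = 1.2669 persons/s

1.2669 persons/s


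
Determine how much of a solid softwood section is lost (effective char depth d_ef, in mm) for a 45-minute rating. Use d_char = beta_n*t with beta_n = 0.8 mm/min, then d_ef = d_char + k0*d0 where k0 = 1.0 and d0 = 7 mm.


d_char = 0.8 * 45 = 36 mm
d_ef = 36 + 1.0*7 = 43 mm

43 mm


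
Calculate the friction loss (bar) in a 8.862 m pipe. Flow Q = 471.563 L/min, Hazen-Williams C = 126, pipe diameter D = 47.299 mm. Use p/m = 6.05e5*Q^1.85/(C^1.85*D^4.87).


Q^1.85 = 88318
C^1.85 = 7685.7
D^4.87 = 1.4339e+08
p/m = 0.048483 bar/m
p_total = 0.048483 * 8.862 = 0.42966 bar

0.42966 bar


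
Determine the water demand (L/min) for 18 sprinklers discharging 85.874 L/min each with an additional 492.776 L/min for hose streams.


Sprinkler demand = 18 * 85.874 = 1545.732 L/min
Total = 1545.732 + 492.776 = 2038.508 L/min

2038.508 L/min


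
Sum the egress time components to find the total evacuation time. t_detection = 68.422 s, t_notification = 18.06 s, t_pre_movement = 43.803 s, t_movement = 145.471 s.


Total = 68.422 + 18.06 + 43.803 + 145.471 = 275.756 s

275.756 s


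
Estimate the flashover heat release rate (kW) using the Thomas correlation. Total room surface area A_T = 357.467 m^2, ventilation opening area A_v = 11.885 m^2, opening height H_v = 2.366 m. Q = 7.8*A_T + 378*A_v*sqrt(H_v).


7.8*A_T = 2788.2
sqrt(H_v) = 1.5382
378*A_v*sqrt(H_v) = 6910.3
Q = 2788.2 + 6910.3 = 9698.6 kW

9698.6 kW


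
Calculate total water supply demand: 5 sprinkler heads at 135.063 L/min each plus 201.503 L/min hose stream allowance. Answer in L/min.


Sprinkler demand = 5 * 135.063 = 675.315 L/min
Total = 675.315 + 201.503 = 876.818 L/min

876.818 L/min


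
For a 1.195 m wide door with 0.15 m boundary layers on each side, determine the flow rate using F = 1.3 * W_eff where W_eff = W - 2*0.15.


W_eff = 1.195 - 0.30 = 0.895 m
F = 1.3 * 0.895 = 1.1635 persons/s

1.1635 persons/s


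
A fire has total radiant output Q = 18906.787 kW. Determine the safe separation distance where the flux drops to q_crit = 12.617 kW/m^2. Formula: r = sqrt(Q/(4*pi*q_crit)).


4*pi*q_crit = 158.55
Q/(4*pi*q_crit) = 119.25
r = sqrt(119.25) = 10.920 m

10.920 m


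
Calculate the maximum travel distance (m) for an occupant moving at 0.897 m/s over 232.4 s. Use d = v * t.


d = 0.897 * 232.4 = 208.46 m

208.46 m


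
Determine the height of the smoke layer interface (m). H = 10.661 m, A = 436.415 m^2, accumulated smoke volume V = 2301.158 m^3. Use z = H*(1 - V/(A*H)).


V/(A*H) = 0.49459
1 - 0.49459 = 0.50541
z = 10.661 * 0.50541 = 5.3881 m

5.3881 m


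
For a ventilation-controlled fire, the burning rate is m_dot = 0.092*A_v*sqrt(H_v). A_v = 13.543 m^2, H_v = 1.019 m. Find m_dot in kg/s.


sqrt(H_v) = 1.0095
m_dot = 0.092 * 13.543 * 1.0095 = 1.2577 kg/s

1.2577 kg/s


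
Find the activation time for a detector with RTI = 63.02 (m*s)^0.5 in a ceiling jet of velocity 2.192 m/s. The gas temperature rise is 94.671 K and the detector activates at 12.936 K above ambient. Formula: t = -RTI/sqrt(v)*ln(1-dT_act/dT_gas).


dT_act/dT_gas = 0.13664
ln(1 - 0.13664) = -0.14693
t = -63.02 / sqrt(2.192) * -0.14693 = 6.2540 s

6.2540 s


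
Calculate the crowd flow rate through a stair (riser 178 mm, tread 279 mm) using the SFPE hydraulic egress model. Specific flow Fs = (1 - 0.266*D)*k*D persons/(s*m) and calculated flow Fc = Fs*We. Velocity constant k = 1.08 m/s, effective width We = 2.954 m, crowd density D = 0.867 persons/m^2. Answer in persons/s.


1 - 0.266*D = 1 - 0.266*0.867 = 0.76938
Fs = 0.76938 * 1.08 * 0.867 = 0.72041 persons/(s*m)
Fc = 0.72041 * 2.954 = 2.1281 persons/s

2.1281 persons/s


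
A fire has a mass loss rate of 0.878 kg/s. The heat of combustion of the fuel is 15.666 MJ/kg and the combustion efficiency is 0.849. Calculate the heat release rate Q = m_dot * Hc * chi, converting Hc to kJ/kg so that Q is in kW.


Hc = 15.666 MJ/kg = 15.666 * 1000 kJ/kg = 15666 kJ/kg
Q = 0.878 kg/s * 15666 kJ/kg * 0.849 = 11678 kW

11678 kW


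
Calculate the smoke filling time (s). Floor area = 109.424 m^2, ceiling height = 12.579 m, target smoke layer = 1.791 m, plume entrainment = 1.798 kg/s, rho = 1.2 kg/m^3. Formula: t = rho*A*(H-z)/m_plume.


H - z = 10.788 m
t = 1.2 * 109.424 * 10.788 / 1.798 = 787.85 s

787.85 s


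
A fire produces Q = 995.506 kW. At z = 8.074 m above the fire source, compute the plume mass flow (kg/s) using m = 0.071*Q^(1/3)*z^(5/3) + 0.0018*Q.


Q^(1/3) = 9.9850
z^(5/3) = 32.495
First term = 0.071 * 9.9850 * 32.495 = 23.037
Second term = 0.0018 * 995.506 = 1.7919
m = 24.829 kg/s

24.829 kg/s


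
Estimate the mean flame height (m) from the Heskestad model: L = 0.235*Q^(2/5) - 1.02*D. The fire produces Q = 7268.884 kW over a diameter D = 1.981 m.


Q^(2/5) = 35.042
0.235 * Q^(2/5) = 8.2348
1.02 * D = 2.0206
L = 6.2142 m

6.2142 m


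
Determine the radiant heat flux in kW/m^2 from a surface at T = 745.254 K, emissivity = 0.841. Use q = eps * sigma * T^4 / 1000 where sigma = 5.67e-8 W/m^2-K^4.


T^4 = 3.0847e+11
q = 0.841 * 5.67e-8 * 3.0847e+11 / 1000 = 14.709 kW/m^2

14.709 kW/m^2


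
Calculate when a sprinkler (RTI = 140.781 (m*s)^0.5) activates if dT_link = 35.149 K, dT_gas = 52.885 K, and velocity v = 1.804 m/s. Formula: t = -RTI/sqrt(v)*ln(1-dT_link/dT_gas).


dT_link/dT_gas = 0.66463
ln(1 - 0.66463) = -1.0925
t = -140.781 / sqrt(1.804) * -1.0925 = 114.51 s

114.51 s


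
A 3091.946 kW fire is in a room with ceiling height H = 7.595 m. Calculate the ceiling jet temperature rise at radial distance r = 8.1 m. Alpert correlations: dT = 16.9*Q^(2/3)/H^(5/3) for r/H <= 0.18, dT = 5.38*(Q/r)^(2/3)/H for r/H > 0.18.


r/H = 8.1 / 7.595 = 1.0665
r/H > 0.18, so dT = 5.38*(Q/r)^(2/3)/H
Q/r = 381.72
(Q/r)^(2/3) = 52.622
dT = 5.38 * 52.622 / 7.595 = 37.275 K

37.275 K


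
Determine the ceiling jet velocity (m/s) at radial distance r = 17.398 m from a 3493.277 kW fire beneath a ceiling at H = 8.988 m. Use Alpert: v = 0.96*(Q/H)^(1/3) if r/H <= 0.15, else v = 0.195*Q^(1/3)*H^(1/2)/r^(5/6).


r/H = 17.398 / 8.988 = 1.9357
r/H > 0.15, so v = 0.195*Q^(1/3)*H^(1/2)/r^(5/6)
Q^(1/3) = 15.173
H^(1/2) = 2.9980
r^(5/6) = 10.808
v = 0.195 * 15.173 * 2.9980 / 10.808 = 0.82072 m/s

0.82072 m/s


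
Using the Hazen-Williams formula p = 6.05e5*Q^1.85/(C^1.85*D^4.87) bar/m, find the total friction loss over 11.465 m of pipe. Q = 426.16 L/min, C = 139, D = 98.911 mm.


Q^1.85 = 73233
C^1.85 = 9216.7
D^4.87 = 5.2100e+09
p/m = 0.00092267 bar/m
p_total = 0.00092267 * 11.465 = 0.010578 bar

0.010578 bar


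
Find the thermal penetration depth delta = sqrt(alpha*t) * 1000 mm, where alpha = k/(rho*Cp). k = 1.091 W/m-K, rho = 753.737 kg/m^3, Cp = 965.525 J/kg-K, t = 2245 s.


alpha = 1.091 / (753.737 * 965.525) = 1.4991e-06 m^2/s
alpha * t = 0.0033656
delta = sqrt(0.0033656) * 1000 = 58.013 mm

58.013 mm


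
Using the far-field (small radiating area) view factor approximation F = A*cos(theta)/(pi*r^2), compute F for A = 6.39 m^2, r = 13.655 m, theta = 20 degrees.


cos(20 deg) = 0.93969
pi*r^2 = 585.78
F = 6.39 * 0.93969 / 585.78 = 0.010251

0.010251


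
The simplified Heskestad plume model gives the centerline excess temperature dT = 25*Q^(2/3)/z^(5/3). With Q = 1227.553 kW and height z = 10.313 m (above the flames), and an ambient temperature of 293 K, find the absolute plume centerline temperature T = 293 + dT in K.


Q^(2/3) = 114.65
z^(5/3) = 48.862
dT = 25 * 114.65 / 48.862 = 58.658 K
T = 293 + 58.658 = 351.66 K

351.66 K


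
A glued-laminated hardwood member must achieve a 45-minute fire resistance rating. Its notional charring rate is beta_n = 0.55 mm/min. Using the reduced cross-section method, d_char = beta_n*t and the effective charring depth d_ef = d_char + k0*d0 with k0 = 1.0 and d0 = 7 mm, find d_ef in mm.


d_char = 0.55 * 45 = 24.75 mm
d_ef = 24.75 + 1.0*7 = 31.75 mm

31.75 mm


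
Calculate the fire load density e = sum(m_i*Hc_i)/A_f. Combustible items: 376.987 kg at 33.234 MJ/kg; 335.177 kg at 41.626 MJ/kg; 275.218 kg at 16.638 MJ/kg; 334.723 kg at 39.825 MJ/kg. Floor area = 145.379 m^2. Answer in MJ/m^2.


Total energy = 376.987*33.234 + 335.177*41.626 + 275.218*16.638 + 334.723*39.825
= 12528.79 + 13952.08 + 4579.077 + 13330.34
= 44390.28 MJ
e = 44390.28 / 145.379 = 305.34 MJ/m^2

305.34 MJ/m^2


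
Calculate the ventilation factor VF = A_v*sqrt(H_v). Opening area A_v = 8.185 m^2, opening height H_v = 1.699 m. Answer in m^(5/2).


sqrt(H_v) = 1.3035
VF = 8.185 * 1.3035 = 10.669 m^(5/2)

10.669 m^(5/2)


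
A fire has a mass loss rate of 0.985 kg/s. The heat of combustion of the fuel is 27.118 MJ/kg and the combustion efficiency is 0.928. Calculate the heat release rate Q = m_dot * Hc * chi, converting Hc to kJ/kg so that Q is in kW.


Hc = 27.118 MJ/kg = 27.118 * 1000 kJ/kg = 27118 kJ/kg
Q = 0.985 kg/s * 27118 kJ/kg * 0.928 = 24788 kW

24788 kW


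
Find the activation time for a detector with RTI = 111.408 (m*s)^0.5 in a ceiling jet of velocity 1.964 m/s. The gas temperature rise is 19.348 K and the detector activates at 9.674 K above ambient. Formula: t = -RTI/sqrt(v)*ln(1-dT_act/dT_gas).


dT_act/dT_gas = 0.5
ln(1 - 0.5) = -0.69315
t = -111.408 / sqrt(1.964) * -0.69315 = 55.102 s

55.102 s


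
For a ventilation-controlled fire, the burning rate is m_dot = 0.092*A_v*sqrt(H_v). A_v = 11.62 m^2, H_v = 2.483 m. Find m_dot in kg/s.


sqrt(H_v) = 1.5758
m_dot = 0.092 * 11.62 * 1.5758 = 1.6845 kg/s

1.6845 kg/s


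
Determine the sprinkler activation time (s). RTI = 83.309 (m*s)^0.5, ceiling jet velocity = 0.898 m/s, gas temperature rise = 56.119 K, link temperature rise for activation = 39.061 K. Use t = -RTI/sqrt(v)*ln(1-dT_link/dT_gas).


dT_link/dT_gas = 0.69604
ln(1 - 0.69604) = -1.1909
t = -83.309 / sqrt(0.898) * -1.1909 = 104.69 s

104.69 s


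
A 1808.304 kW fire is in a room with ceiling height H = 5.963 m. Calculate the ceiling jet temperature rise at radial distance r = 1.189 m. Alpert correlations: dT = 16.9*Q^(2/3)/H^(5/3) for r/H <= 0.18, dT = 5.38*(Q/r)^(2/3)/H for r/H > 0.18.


r/H = 1.189 / 5.963 = 0.19940
r/H > 0.18, so dT = 5.38*(Q/r)^(2/3)/H
Q/r = 1520.9
(Q/r)^(2/3) = 132.25
dT = 5.38 * 132.25 / 5.963 = 119.32 K

119.32 K


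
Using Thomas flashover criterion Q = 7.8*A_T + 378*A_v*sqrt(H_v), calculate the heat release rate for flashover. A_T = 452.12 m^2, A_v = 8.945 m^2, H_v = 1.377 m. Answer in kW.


7.8*A_T = 3526.536
sqrt(H_v) = 1.1735
378*A_v*sqrt(H_v) = 3967.7
Q = 3526.536 + 3967.7 = 7494.2 kW

7494.2 kW


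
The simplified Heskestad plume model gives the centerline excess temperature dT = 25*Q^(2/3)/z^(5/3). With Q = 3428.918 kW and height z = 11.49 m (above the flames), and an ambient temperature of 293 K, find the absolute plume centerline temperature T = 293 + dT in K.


Q^(2/3) = 227.39
z^(5/3) = 58.506
dT = 25 * 227.39 / 58.506 = 97.165 K
T = 293 + 97.165 = 390.17 K

390.17 K


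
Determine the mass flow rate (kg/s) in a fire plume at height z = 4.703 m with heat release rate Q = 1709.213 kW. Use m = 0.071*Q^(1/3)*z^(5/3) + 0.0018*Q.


Q^(1/3) = 11.956
z^(5/3) = 13.202
First term = 0.071 * 11.956 * 13.202 = 11.207
Second term = 0.0018 * 1709.213 = 3.0766
m = 14.283 kg/s

14.283 kg/s


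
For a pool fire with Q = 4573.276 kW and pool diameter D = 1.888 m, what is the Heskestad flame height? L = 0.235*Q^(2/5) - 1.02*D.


Q^(2/5) = 29.113
0.235 * Q^(2/5) = 6.8416
1.02 * D = 1.9258
L = 4.9159 m

4.9159 m


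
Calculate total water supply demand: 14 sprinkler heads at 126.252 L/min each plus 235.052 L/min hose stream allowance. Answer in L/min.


Sprinkler demand = 14 * 126.252 = 1767.528 L/min
Total = 1767.528 + 235.052 = 2002.58 L/min

2002.58 L/min


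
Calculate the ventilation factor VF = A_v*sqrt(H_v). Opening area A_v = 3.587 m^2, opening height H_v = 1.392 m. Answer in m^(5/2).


sqrt(H_v) = 1.1798
VF = 3.587 * 1.1798 = 4.2321 m^(5/2)

4.2321 m^(5/2)


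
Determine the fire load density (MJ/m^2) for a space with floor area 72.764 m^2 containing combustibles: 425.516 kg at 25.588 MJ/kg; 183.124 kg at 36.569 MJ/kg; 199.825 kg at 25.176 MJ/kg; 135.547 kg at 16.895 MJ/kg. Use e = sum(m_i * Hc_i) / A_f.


Total energy = 425.516*25.588 + 183.124*36.569 + 199.825*25.176 + 135.547*16.895
= 10888.10 + 6696.662 + 5030.794 + 2290.067
= 24905.63 MJ
e = 24905.63 / 72.764 = 342.28 MJ/m^2

342.28 MJ/m^2


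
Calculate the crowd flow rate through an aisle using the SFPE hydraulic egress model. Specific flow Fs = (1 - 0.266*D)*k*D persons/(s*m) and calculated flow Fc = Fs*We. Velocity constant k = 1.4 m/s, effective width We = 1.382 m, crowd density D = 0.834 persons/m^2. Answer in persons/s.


1 - 0.266*D = 1 - 0.266*0.834 = 0.77816
Fs = 0.77816 * 1.4 * 0.834 = 0.90857 persons/(s*m)
Fc = 0.90857 * 1.382 = 1.2557 persons/s

1.2557 persons/s


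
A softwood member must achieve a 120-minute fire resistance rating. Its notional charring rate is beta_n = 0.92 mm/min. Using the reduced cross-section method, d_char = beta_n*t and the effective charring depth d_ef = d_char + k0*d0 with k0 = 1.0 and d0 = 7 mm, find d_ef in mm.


d_char = 0.92 * 120 = 110.4 mm
d_ef = 110.4 + 1.0*7 = 117.4 mm

117.4 mm


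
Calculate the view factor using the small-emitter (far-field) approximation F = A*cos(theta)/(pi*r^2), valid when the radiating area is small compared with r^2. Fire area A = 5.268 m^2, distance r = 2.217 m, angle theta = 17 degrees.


cos(17 deg) = 0.95630
pi*r^2 = 15.441
F = 5.268 * 0.95630 / 15.441 = 0.32626

0.32626
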